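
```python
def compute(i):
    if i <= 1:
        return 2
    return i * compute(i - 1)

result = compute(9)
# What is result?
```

compute(9) = 9 * 8 * 7 * 6 * 5 * 4 * 3 * 2 * 2 = 725760

Answer: 725760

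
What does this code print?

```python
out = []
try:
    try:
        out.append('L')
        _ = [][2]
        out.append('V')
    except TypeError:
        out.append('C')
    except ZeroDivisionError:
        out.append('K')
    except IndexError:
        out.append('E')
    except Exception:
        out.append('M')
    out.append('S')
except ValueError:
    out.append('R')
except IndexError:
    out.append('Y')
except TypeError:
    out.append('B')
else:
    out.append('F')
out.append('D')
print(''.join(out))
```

Execution trace: 'L' (inner try body) → 'E' (inner except IndexError) → 'S' (try body, no exception) → 'F' (else) → 'D' (after the try/except). Output: LESFD

Answer: LESFD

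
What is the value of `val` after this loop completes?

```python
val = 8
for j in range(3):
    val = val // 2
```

Halve 3 times: 8 // 2^3 = 1
`val` takes the values: 8 → 4 → 2 → 1

Answer: 1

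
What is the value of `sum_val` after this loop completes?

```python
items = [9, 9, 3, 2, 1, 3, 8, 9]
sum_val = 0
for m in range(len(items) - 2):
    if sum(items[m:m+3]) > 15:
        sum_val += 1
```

Count windows with sum > 15
`sum_val` takes the values: 0 → 1 → 2

Answer: 2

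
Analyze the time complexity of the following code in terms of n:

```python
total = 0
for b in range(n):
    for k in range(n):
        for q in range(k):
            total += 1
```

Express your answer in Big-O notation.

Each loop level contributes: n × n × n. Multiplying the contributions gives O(n^3).

Answer: O(n^3)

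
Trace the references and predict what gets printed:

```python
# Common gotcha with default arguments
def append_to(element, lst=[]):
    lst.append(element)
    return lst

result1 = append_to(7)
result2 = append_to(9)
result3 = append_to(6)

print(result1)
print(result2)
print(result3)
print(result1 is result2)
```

Key concept: mutable default argument gotcha.
Step by step:
`result1 = append_to(7)` → result1 = [7]
`result2 = append_to(9)` → result1 = [7, 9] (same object as result2); result2 = [7, 9] (same object as result1)
`result3 = append_to(6)` → result1 = [7, 9, 6] (same object as result2, result3); result2 = [7, 9, 6] (same object as result1, result3); result3 = [7, 9, 6] (same object as result1, result2)
`print(result1)` → prints [7, 9, 6]
`print(result2)` → prints [7, 9, 6]
`print(result3)` → prints [7, 9, 6]
`print(result1 is result2)` → prints True

Answer:
[7, 9, 6]
[7, 9, 6]
[7, 9, 6]
True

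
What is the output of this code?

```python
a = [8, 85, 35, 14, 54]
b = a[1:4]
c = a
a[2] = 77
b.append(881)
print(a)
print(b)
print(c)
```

Key concept: slice vs alias.
Step by step:
`a = [8, 85, 35, 14, 54]` → a = [8, 85, 35, 14, 54]
`b = a[1:4]` → b = [85, 35, 14]
`c = a` → c = [8, 85, 35, 14, 54] (same object as a)
`a[2] = 77` → a = [8, 85, 77, 14, 54] (same object as c); c = [8, 85, 77, 14, 54] (same object as a)
`b.append(881)` → b = [85, 35, 14, 881]
`print(a)` → prints [8, 85, 77, 14, 54]
`print(b)` → prints [85, 35, 14, 881]
`print(c)` → prints [8, 85, 77, 14, 54]

Answer:
[8, 85, 77, 14, 54]
[85, 35, 14, 881]
[8, 85, 77, 14, 54]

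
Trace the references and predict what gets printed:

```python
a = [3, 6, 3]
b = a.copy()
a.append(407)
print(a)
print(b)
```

Key concept: list.copy() creates independent copy.
Step by step:
`a = [3, 6, 3]` → a = [3, 6, 3]
`b = a.copy()` → b = [3, 6, 3]
`a.append(407)` → a = [3, 6, 3, 407]
`print(a)` → prints [3, 6, 3, 407]
`print(b)` → prints [3, 6, 3]

Answer:
[3, 6, 3, 407]
[3, 6, 3]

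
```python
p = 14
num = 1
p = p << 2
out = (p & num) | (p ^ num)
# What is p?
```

Trace:
`p = 14` → p = 14
`num = 1` → num = 1
`p = p << 2` → p = 56
`out = (p & num) | (p ^ num)` → out = 57
So p = 56

Answer: 56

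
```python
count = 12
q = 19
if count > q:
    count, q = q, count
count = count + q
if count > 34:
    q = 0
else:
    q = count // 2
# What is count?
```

Trace:
`count = 12` → count = 12
`q = 19` → q = 19
`if count > q: ...` → count > q is False → no variable changes
`count = count + q` → count = 31
`if count > 34: ...` → count > 34 is False, take else branch → q = 15
So count = 31

Answer: 31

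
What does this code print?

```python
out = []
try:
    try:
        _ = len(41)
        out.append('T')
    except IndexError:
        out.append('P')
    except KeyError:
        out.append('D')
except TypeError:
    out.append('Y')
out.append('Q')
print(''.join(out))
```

Execution trace: 'Y' (outer except TypeError) → 'Q' (after the try/except). Output: YQ

Answer: YQ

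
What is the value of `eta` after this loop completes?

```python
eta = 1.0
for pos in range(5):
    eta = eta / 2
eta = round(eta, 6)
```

Halving LR 5 times: 1 / 2^5
`eta` takes the values: 1.0 → 0.5 → 0.25 → 0.125 → 0.0625 → 0.03125

Answer: 0.03125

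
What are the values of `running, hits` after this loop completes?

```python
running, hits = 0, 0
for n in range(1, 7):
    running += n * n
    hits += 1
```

Sum of squares and count
`running, hits` takes the values: (0, 0) → (1, 0) → (1, 1) → (5, 1) → (5, 2) → (14, 2) → (14, 3) → (30, 3) → (30, 4) → (55, 4) → (55, 5) → (91, 5) → (91, 6)

Answer: 91, 6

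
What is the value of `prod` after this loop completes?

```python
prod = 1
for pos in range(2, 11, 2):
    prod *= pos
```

Product of even numbers 2 to 10
`prod` takes the values: 1 → 2 → 8 → 48 → 384 → 3840

Answer: 3840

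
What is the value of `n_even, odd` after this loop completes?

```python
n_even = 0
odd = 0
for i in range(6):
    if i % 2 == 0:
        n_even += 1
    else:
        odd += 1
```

Count evens and odds in range(6)
`n_even, odd` takes the values: (0, 0) → (1, 0) → (1, 1) → (2, 1) → (2, 2) → (3, 2) → (3, 3)

Answer: 3, 3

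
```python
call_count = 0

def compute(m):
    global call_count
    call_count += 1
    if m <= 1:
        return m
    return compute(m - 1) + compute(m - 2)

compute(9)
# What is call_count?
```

Calls(m) = 1 + Calls(m-1) + Calls(m-2); Calls(0)=Calls(1)=1. For m=9 this gives 109.

Answer: 109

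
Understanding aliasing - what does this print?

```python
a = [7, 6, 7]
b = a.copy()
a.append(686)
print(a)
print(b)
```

Key concept: list.copy() creates independent copy.
Step by step:
`a = [7, 6, 7]` → a = [7, 6, 7]
`b = a.copy()` → b = [7, 6, 7]
`a.append(686)` → a = [7, 6, 7, 686]
`print(a)` → prints [7, 6, 7, 686]
`print(b)` → prints [7, 6, 7]

Answer:
[7, 6, 7, 686]
[7, 6, 7]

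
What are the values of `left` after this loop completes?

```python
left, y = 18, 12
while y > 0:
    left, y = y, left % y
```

GCD of 18 and 12
`left` takes the values: 18 → 12 → 6

Answer: 6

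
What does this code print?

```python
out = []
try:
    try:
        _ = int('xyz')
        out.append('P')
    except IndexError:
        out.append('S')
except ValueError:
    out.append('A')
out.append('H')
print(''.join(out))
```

Execution trace: 'A' (outer except ValueError) → 'H' (after the try/except). Output: AH

Answer: AH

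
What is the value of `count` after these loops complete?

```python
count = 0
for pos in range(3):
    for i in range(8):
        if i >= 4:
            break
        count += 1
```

Inner breaks at 4, outer runs 3 times
`count` takes the values: 0 → 1 → 2 → 3 → 4 → 5 → 6 → 7 → 8 → 9 → 10 → 11 → 12

Answer: 12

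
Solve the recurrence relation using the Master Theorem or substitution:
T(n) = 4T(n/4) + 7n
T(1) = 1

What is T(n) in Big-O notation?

By Master Theorem: a=4, b=4, f(n)=7n. Since log_4(4) = 1 and f(n) = Θ(n^1), Case 2 applies. T(n) = O(n log n).

Answer: O(n log n)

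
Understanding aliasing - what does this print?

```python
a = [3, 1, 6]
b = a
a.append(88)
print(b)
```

Key concept: basic list aliasing.
Step by step:
`a = [3, 1, 6]` → a = [3, 1, 6]
`b = a` → b = [3, 1, 6] (same object as a)
`a.append(88)` → a = [3, 1, 6, 88] (same object as b); b = [3, 1, 6, 88] (same object as a)
`print(b)` → prints [3, 1, 6, 88]

Answer: [3, 1, 6, 88]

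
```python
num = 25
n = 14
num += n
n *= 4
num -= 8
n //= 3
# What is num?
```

Trace:
`num = 25` → num = 25
`n = 14` → n = 14
`num += n` → num = 39
`n *= 4` → n = 56
`num -= 8` → num = 31
`n //= 3` → n = 18
So num = 31

Answer: 31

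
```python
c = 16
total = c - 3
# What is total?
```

Trace:
`c = 16` → c = 16
`total = c - 3` → total = 13
So total = 13

Answer: 13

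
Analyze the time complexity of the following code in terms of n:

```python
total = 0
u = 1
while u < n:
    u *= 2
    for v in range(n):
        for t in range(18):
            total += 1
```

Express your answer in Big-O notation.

Each loop level contributes: log n × n × 1. Multiplying the contributions gives O(n log n).

Answer: O(n log n)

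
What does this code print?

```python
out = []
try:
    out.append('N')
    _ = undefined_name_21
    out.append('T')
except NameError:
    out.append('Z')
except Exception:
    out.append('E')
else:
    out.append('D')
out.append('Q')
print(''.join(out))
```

Execution trace: 'N' (try body) → 'Z' (except NameError) → 'Q' (after the try/except). Output: NZQ

Answer: NZQ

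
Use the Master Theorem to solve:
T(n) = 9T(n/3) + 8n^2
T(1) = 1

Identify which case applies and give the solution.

a=9, b=3, f(n)=8n^2. log_3(9) = 2. Since c=2 = 2, Case 2 applies: T(n) = Θ(n^log_b(a) · log n) = O(n^2 log n).

Answer: O(n^2 log n) - Case 2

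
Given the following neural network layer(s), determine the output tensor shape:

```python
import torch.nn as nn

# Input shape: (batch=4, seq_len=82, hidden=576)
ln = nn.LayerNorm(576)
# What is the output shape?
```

Input: (4, 82, 576) -> Output: (4, 82, 576)

Answer: (4, 82, 576)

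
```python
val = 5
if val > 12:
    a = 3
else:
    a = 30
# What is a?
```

Trace:
`val = 5` → val = 5
`if val > 12: ...` → val > 12 is False, take else branch → a = 30
So a = 30

Answer: 30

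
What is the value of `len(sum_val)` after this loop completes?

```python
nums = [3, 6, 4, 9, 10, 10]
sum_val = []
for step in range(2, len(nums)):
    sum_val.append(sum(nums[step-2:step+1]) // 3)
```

Number of 3-element averages
`sum_val` takes the values: [] → [4] → [4, 6] → [4, 6, 7] → [4, 6, 7, 9]
So `len(sum_val)` = 4

Answer: 4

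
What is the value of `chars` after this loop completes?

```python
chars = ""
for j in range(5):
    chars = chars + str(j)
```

Concatenate digits 0 to 4
`chars` takes the values: "" → "0" → "01" → "012" → "0123" → "01234"

Answer: "01234"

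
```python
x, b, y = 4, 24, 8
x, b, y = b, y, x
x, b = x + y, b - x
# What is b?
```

Trace:
`x, b, y = 4, 24, 8` → x = 4; b = 24; y = 8
`x, b, y = b, y, x` → x = 24; b = 8; y = 4
`x, b = x + y, b - x` → x = 28; b = -16
So b = -16

Answer: -16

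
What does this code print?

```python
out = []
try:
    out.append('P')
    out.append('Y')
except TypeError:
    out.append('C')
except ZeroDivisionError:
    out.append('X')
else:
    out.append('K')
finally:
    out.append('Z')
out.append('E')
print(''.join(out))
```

Execution trace: 'P' (try body) → 'Y' (try body, no exception) → 'K' (else) → 'Z' (finally) → 'E' (after the try/except). Output: PYKZE

Answer: PYKZE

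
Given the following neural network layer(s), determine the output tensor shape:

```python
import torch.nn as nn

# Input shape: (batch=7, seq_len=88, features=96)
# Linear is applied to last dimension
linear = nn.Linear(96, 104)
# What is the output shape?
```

Input: (7, 88, 96) -> Output: (7, 88, 104)

Answer: (7, 88, 104)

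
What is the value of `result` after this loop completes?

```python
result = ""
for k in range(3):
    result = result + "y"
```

Repeat 'y' 3 times
`result` takes the values: "" → "y" → "yy" → "yyy"

Answer: "yyy"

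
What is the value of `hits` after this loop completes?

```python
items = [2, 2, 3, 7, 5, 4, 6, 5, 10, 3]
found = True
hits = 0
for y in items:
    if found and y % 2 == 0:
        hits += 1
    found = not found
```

Count even values at even positions
`hits` takes the values: 0 → 1 → 2 → 3

Answer: 3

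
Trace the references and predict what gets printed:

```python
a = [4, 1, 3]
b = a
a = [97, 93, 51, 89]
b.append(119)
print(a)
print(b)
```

Key concept: rebinding vs mutation: a is rebound to a new list, b still points at the original.
Step by step:
`a = [4, 1, 3]` → a = [4, 1, 3]
`b = a` → b = [4, 1, 3] (same object as a)
`a = [97, 93, 51, 89]` → a = [97, 93, 51, 89]
`b.append(119)` → b = [4, 1, 3, 119]
`print(a)` → prints [97, 93, 51, 89]
`print(b)` → prints [4, 1, 3, 119]

Answer:
[97, 93, 51, 89]
[4, 1, 3, 119]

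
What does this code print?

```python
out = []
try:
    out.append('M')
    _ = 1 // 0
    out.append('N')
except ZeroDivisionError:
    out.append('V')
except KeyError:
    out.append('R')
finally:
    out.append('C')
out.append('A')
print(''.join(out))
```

Execution trace: 'M' (try body) → 'V' (except ZeroDivisionError) → 'C' (finally) → 'A' (after the try/except). Output: MVCA

Answer: MVCA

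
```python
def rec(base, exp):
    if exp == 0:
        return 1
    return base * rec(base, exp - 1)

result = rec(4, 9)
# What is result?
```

rec(4, 9) = 4 * 4 * 4 * 4 * 4 * 4 * 4 * 4 * 4 = 262144

Answer: 262144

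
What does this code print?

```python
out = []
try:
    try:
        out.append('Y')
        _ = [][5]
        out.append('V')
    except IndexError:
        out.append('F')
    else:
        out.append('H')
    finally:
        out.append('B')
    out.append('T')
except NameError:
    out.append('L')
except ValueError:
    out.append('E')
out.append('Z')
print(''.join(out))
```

Execution trace: 'Y' (inner try body) → 'F' (inner except IndexError) → 'B' (inner finally) → 'T' (try body, no exception) → 'Z' (after the try/except). Output: YFBTZ

Answer: YFBTZ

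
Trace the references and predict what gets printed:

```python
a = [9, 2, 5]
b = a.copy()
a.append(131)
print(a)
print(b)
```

Key concept: list.copy() creates independent copy.
Step by step:
`a = [9, 2, 5]` → a = [9, 2, 5]
`b = a.copy()` → b = [9, 2, 5]
`a.append(131)` → a = [9, 2, 5, 131]
`print(a)` → prints [9, 2, 5, 131]
`print(b)` → prints [9, 2, 5]

Answer:
[9, 2, 5, 131]
[9, 2, 5]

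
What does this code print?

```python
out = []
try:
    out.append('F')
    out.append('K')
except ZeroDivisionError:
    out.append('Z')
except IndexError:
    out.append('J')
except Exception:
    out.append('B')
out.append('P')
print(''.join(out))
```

Execution trace: 'F' (try body) → 'K' (try body, no exception) → 'P' (after the try/except). Output: FKP

Answer: FKP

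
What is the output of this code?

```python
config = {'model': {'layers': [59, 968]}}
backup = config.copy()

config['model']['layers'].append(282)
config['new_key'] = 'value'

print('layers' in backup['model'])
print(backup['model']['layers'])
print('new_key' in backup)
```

Key concept: shallow copy gotcha with nested dict.
Step by step:
`config = {'model': {'layers': [59, 968]}}` → config = {'model': {'layers': [59, 968]}}
`backup = config.copy()` → backup = {'model': {'layers': [59, 968]}}
`config['model']['layers'].append(282)` → config = {'model': {'layers': [59, 968, 282]}}; backup = {'model': {'layers': [59, 968, 282]}}
`config['new_key'] = 'value'` → config = {'model': {'layers': [59, 968, 282]}, 'new_key': 'value'}
`print('layers' in backup['model'])` → prints True
`print(backup['model']['layers'])` → prints [59, 968, 282]
`print('new_key' in backup)` → prints False

Answer:
True
[59, 968, 282]
False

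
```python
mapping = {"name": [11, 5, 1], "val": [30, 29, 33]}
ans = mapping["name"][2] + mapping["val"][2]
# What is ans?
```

Trace:
`mapping = {"name": [11, 5, 1], "val": [30, 29, 33]}` → mapping = {'name': [11, 5, 1], 'val': [30, 29, 33]}
`ans = mapping["name"][2] + mapping["val"][2]` → ans = 34
So ans = 34

Answer: 34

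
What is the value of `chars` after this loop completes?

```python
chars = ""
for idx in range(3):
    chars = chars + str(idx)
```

Concatenate digits 0 to 2
`chars` takes the values: "" → "0" → "01" → "012"

Answer: "012"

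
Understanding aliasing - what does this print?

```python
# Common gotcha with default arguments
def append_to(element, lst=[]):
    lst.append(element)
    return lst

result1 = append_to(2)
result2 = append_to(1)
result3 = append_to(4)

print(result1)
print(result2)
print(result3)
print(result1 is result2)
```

Key concept: mutable default argument gotcha.
Step by step:
`result1 = append_to(2)` → result1 = [2]
`result2 = append_to(1)` → result1 = [2, 1] (same object as result2); result2 = [2, 1] (same object as result1)
`result3 = append_to(4)` → result1 = [2, 1, 4] (same object as result2, result3); result2 = [2, 1, 4] (same object as result1, result3); result3 = [2, 1, 4] (same object as result1, result2)
`print(result1)` → prints [2, 1, 4]
`print(result2)` → prints [2, 1, 4]
`print(result3)` → prints [2, 1, 4]
`print(result1 is result2)` → prints True

Answer:
[2, 1, 4]
[2, 1, 4]
[2, 1, 4]
True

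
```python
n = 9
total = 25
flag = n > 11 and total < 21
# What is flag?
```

Trace:
`n = 9` → n = 9
`total = 25` → total = 25
`flag = n > 11 and total < 21` → flag = False
So flag = False

Answer: False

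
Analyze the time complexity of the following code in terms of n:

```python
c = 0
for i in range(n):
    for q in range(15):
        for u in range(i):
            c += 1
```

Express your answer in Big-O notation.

Each loop level contributes: n × 1 × n. Multiplying the contributions gives O(n^2).

Answer: O(n^2)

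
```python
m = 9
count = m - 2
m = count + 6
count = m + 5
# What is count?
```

Trace:
`m = 9` → m = 9
`count = m - 2` → count = 7
`m = count + 6` → m = 13
`count = m + 5` → count = 18
So count = 18

Answer: 18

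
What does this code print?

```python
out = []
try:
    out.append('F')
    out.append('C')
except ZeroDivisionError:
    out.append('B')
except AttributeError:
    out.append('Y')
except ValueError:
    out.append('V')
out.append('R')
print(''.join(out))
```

Execution trace: 'F' (try body) → 'C' (try body, no exception) → 'R' (after the try/except). Output: FCR

Answer: FCR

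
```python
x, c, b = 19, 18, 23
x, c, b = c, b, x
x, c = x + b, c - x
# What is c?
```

Trace:
`x, c, b = 19, 18, 23` → x = 19; c = 18; b = 23
`x, c, b = c, b, x` → x = 18; c = 23; b = 19
`x, c = x + b, c - x` → x = 37; c = 5
So c = 5

Answer: 5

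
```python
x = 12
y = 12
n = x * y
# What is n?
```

Trace:
`x = 12` → x = 12
`y = 12` → y = 12
`n = x * y` → n = 144
So n = 144

Answer: 144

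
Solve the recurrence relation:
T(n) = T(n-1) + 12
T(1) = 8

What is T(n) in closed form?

Unrolling: T(n) = T(1) + 12·(n-1) = 8 + 12(n-1) = 12n - 4.

Answer: T(n) = 12n - 4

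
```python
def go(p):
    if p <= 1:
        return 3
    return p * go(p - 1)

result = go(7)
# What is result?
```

go(7) = 7 * 6 * 5 * 4 * 3 * 2 * 3 = 15120

Answer: 15120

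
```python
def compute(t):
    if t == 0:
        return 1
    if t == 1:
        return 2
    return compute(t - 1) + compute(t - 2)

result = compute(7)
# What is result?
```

Build up from base cases: compute(0)=1, compute(1)=2, compute(2)=3, compute(3)=5, compute(4)=8, compute(5)=13, compute(6)=21, ..., compute(7)=34

Answer: 34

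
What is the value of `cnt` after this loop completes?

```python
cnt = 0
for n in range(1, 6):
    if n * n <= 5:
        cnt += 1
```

Count numbers where n² ≤ 5
`cnt` takes the values: 0 → 1 → 2

Answer: 2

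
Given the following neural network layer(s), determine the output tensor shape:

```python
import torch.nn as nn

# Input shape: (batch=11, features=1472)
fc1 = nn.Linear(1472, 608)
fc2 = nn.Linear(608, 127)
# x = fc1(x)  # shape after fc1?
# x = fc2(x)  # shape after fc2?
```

Input: (11, 1472) -> after fc1: (11, 608) -> Output: (11, 127)

Answer: (11, 127)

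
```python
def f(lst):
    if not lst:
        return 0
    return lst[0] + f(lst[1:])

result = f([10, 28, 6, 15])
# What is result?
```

10 + 28 + 6 + 15 + 0 = 59

Answer: 59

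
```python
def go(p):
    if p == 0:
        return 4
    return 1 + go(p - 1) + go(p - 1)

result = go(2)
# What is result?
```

go(p) = 1 + 2·go(p-1), go(0)=4. Closed form: (4+1)·2^2 - 1 = 19.

Answer: 19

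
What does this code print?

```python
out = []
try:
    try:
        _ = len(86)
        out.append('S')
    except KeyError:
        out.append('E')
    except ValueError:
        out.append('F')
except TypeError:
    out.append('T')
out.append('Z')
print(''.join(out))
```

Execution trace: 'T' (outer except TypeError) → 'Z' (after the try/except). Output: TZ

Answer: TZ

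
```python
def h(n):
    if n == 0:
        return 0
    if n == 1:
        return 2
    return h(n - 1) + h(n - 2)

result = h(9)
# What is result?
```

Build up from base cases: h(0)=0, h(1)=2, h(2)=2, h(3)=4, h(4)=6, h(5)=10, h(6)=16, ..., h(9)=68

Answer: 68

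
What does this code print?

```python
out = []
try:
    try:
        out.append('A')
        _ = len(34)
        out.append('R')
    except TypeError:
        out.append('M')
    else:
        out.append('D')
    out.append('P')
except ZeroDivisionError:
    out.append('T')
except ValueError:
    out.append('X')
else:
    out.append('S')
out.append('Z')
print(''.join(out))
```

Execution trace: 'A' (inner try body) → 'M' (inner except TypeError) → 'P' (try body, no exception) → 'S' (else) → 'Z' (after the try/except). Output: AMPSZ

Answer: AMPSZ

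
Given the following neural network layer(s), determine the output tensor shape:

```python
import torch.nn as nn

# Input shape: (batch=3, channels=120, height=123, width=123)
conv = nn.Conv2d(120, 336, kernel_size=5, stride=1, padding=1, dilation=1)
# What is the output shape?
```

Input: (3, 120, 123, 123) -> Output: (3, 336, 121, 121)

Answer: (3, 336, 121, 121)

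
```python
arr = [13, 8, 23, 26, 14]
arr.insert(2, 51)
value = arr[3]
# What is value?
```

Trace:
`arr = [13, 8, 23, 26, 14]` → arr = [13, 8, 23, 26, 14]
`arr.insert(2, 51)` → arr = [13, 8, 51, 23, 26, 14]
`value = arr[3]` → value = 23
So value = 23

Answer: 23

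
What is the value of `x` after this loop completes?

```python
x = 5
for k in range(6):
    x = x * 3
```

Multiply by 3, 6 times: 5 * 3^6 = 3645
`x` takes the values: 5 → 15 → 45 → 135 → 405 → 1215 → 3645

Answer: 3645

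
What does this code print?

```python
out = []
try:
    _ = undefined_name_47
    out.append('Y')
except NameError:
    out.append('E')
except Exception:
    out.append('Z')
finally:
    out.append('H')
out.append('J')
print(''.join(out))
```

Execution trace: 'E' (except NameError) → 'H' (finally) → 'J' (after the try/except). Output: EHJ

Answer: EHJ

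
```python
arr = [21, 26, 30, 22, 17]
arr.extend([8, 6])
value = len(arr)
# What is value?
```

Trace:
`arr = [21, 26, 30, 22, 17]` → arr = [21, 26, 30, 22, 17]
`arr.extend([8, 6])` → arr = [21, 26, 30, 22, 17, 8, 6]
`value = len(arr)` → value = 7
So value = 7

Answer: 7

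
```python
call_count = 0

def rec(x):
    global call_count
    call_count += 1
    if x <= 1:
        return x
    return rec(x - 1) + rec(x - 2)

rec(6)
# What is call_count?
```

Calls(x) = 1 + Calls(x-1) + Calls(x-2); Calls(0)=Calls(1)=1. For x=6 this gives 25.

Answer: 25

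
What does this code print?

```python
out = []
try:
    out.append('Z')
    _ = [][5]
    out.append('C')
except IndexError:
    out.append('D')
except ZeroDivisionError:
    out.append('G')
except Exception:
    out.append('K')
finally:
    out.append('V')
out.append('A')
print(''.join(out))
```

Execution trace: 'Z' (try body) → 'D' (except IndexError) → 'V' (finally) → 'A' (after the try/except). Output: ZDVA

Answer: ZDVA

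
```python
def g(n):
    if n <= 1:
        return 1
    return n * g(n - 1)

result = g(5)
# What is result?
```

g(5) = 5 * 4 * 3 * 2 * 1 = 120

Answer: 120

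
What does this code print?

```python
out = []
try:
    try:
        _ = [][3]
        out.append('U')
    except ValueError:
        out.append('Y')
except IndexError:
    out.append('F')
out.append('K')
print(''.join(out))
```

Execution trace: 'F' (outer except IndexError) → 'K' (after the try/except). Output: FK

Answer: FK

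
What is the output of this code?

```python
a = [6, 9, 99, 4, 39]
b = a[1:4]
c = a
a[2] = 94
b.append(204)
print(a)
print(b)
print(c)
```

Key concept: slice vs alias.
Step by step:
`a = [6, 9, 99, 4, 39]` → a = [6, 9, 99, 4, 39]
`b = a[1:4]` → b = [9, 99, 4]
`c = a` → c = [6, 9, 99, 4, 39] (same object as a)
`a[2] = 94` → a = [6, 9, 94, 4, 39] (same object as c); c = [6, 9, 94, 4, 39] (same object as a)
`b.append(204)` → b = [9, 99, 4, 204]
`print(a)` → prints [6, 9, 94, 4, 39]
`print(b)` → prints [9, 99, 4, 204]
`print(c)` → prints [6, 9, 94, 4, 39]

Answer:
[6, 9, 94, 4, 39]
[9, 99, 4, 204]
[6, 9, 94, 4, 39]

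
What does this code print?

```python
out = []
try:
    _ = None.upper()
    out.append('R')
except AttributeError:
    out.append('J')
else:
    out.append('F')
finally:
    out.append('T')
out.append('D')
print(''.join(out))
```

Execution trace: 'J' (except AttributeError) → 'T' (finally) → 'D' (after the try/except). Output: JTD

Answer: JTD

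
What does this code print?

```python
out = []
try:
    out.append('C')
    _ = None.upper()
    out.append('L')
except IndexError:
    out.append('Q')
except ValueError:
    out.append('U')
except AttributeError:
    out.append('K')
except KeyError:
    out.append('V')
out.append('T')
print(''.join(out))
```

Execution trace: 'C' (try body) → 'K' (except AttributeError) → 'T' (after the try/except). Output: CKT

Answer: CKT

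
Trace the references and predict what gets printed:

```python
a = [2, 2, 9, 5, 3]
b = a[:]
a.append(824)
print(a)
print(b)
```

Key concept: slice [:] creates copy.
Step by step:
`a = [2, 2, 9, 5, 3]` → a = [2, 2, 9, 5, 3]
`b = a[:]` → b = [2, 2, 9, 5, 3]
`a.append(824)` → a = [2, 2, 9, 5, 3, 824]
`print(a)` → prints [2, 2, 9, 5, 3, 824]
`print(b)` → prints [2, 2, 9, 5, 3]

Answer:
[2, 2, 9, 5, 3, 824]
[2, 2, 9, 5, 3]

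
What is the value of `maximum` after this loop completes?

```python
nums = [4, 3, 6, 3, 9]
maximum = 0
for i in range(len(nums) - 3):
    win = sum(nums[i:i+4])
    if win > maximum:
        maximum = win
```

Max sum of 4-element window in [4, 3, 6, 3, 9]
`maximum` takes the values: 0 → 16 → 21

Answer: 21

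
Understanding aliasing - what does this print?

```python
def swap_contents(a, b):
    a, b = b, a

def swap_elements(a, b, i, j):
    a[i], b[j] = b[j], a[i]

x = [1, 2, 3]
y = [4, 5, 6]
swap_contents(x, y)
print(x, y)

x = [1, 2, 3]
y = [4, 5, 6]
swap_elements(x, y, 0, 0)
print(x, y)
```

Key concept: parameter rebinding vs mutation.
Step by step:
`x = [1, 2, 3]` → x = [1, 2, 3]
`y = [4, 5, 6]` → y = [4, 5, 6]
`swap_contents(x, y)` → no visible change to tracked variables
`print(x, y)` → prints [1, 2, 3] [4, 5, 6]
`x = [1, 2, 3]` → x = [1, 2, 3]
`y = [4, 5, 6]` → y = [4, 5, 6]
`swap_elements(x, y, 0, 0)` → x = [4, 2, 3]; y = [1, 5, 6]
`print(x, y)` → prints [4, 2, 3] [1, 5, 6]

Answer:
[1, 2, 3] [4, 5, 6]
[4, 2, 3] [1, 5, 6]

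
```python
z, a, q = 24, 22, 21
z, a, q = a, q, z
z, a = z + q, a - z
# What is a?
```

Trace:
`z, a, q = 24, 22, 21` → z = 24; a = 22; q = 21
`z, a, q = a, q, z` → z = 22; a = 21; q = 24
`z, a = z + q, a - z` → z = 46; a = -1
So a = -1

Answer: -1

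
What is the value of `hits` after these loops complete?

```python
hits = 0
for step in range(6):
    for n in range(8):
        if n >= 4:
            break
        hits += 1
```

Inner breaks at 4, outer runs 6 times
`hits` takes the values: 0 → 1 → 2 → 3 → 4 → 5 → 6 → 7 → 8 → 9 → 10 → 11 → 12 → 13 → 14 → 15 → 16 → 17 → 18 → 19 → 20 → 21 → 22 → 23 → 24

Answer: 24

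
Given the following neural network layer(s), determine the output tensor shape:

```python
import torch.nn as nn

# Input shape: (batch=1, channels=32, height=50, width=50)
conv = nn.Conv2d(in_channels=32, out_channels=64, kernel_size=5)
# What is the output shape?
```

Input: (1, 32, 50, 50) -> Output: (1, 64, 46, 46)

Answer: (1, 64, 46, 46)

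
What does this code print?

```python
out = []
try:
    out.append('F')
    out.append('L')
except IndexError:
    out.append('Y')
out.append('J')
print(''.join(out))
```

Execution trace: 'F' (try body) → 'L' (try body, no exception) → 'J' (after the try/except). Output: FLJ

Answer: FLJ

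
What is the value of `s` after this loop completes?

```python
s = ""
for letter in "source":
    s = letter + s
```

Reverse 'source'
`s` takes the values: "" → "s" → "os" → "uos" → "ruos" → "cruos" → "ecruos"

Answer: "ecruos"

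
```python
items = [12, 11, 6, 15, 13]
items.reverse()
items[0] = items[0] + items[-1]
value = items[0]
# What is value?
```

Trace:
`items = [12, 11, 6, 15, 13]` → items = [12, 11, 6, 15, 13]
`items.reverse()` → items = [13, 15, 6, 11, 12]
`items[0] = items[0] + items[-1]` → items = [25, 15, 6, 11, 12]
`value = items[0]` → value = 25
So value = 25

Answer: 25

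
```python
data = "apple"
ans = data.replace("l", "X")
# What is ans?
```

Trace:
`data = "apple"` → data = 'apple'
`ans = data.replace("l", "X")` → ans = 'appXe'
So ans = 'appXe'

Answer: 'appXe'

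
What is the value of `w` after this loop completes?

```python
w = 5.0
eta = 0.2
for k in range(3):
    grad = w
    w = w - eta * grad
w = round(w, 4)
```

Gradient descent: w = 5.0 * (1 - 0.2)^3
`w` takes the values: 5.0 → 4.0 → 3.2 → 2.56

Answer: 2.56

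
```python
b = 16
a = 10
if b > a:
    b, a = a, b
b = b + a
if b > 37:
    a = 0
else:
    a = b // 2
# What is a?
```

Trace:
`b = 16` → b = 16
`a = 10` → a = 10
`if b > a: ...` → b > a is True → b = 10; a = 16
`b = b + a` → b = 26
`if b > 37: ...` → b > 37 is False, take else branch → a = 13
So a = 13

Answer: 13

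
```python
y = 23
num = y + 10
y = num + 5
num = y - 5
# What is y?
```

Trace:
`y = 23` → y = 23
`num = y + 10` → num = 33
`y = num + 5` → y = 38
`num = y - 5` → num = 33
So y = 38

Answer: 38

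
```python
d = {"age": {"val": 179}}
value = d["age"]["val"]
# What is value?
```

Trace:
`d = {"age": {"val": 179}}` → d = {'age': {'val': 179}}
`value = d["age"]["val"]` → value = 179
So value = 179

Answer: 179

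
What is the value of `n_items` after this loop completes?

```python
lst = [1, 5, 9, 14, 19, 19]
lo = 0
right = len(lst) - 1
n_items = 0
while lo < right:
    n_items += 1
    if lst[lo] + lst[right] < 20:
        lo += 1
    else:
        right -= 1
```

Steps to find pair summing to 20
`n_items` takes the values: 0 → 1 → 2 → 3 → 4 → 5

Answer: 5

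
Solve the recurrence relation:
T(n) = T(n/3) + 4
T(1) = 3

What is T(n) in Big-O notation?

Each step divides n by 3 and adds 4. After log_3(n) steps we reach T(1)=3. So T(n) = 4·log_3(n) + 3 = O(log n).

Answer: O(log n)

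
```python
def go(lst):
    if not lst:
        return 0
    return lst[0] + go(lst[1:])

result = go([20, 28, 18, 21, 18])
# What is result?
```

20 + 28 + 18 + 21 + 18 + 0 = 105

Answer: 105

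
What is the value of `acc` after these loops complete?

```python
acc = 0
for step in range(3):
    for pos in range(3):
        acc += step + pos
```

Sum of all step+pos for step,pos in 3x3
`acc` takes the values: 0 → 1 → 3 → 4 → 6 → 9 → 11 → 14 → 18

Answer: 18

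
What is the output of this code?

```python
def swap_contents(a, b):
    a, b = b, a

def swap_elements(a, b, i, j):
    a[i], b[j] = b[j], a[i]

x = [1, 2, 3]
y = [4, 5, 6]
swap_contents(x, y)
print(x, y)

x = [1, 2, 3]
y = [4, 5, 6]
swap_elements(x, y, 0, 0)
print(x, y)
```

Key concept: parameter rebinding vs mutation.
Step by step:
`x = [1, 2, 3]` → x = [1, 2, 3]
`y = [4, 5, 6]` → y = [4, 5, 6]
`swap_contents(x, y)` → no visible change to tracked variables
`print(x, y)` → prints [1, 2, 3] [4, 5, 6]
`x = [1, 2, 3]` → x = [1, 2, 3]
`y = [4, 5, 6]` → y = [4, 5, 6]
`swap_elements(x, y, 0, 0)` → x = [4, 2, 3]; y = [1, 5, 6]
`print(x, y)` → prints [4, 2, 3] [1, 5, 6]

Answer:
[1, 2, 3] [4, 5, 6]
[4, 2, 3] [1, 5, 6]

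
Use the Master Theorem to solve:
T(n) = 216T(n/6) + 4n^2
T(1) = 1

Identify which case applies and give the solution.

a=216, b=6, f(n)=4n^2. log_6(216) = 3. Since c=2 < 3, Case 1 applies: T(n) = Θ(n^log_b(a)) = O(n^3).

Answer: O(n^3) - Case 1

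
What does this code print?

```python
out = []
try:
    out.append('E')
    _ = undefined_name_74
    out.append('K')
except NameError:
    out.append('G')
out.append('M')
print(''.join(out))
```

Execution trace: 'E' (try body) → 'G' (except NameError) → 'M' (after the try/except). Output: EGM

Answer: EGM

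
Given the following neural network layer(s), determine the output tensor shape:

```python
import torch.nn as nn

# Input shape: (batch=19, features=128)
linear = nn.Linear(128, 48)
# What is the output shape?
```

Input: (19, 128) -> Output: (19, 48)

Answer: (19, 48)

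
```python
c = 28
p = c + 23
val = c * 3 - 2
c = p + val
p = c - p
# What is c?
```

Trace:
`c = 28` → c = 28
`p = c + 23` → p = 51
`val = c * 3 - 2` → val = 82
`c = p + val` → c = 133
`p = c - p` → p = 82
So c = 133

Answer: 133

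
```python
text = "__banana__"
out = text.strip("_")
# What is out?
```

Trace:
`text = "__banana__"` → text = '__banana__'
`out = text.strip("_")` → out = 'banana'
So out = 'banana'

Answer: 'banana'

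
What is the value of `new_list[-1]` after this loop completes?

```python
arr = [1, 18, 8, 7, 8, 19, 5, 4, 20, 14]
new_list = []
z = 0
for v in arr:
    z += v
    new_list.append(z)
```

Cumulative sum ends at 104
`new_list` takes the values: [] → [1] → [1, 19] → [1, 19, 27] → [1, 19, 27, 34] → [1, 19, 27, 34, 42] → [1, 19, 27, 34, 42, 61] → [1, 19, 27, 34, 42, 61, 66] → [1, 19, 27, 34, 42, 61, 66, 70] → [1, 19, 27, 34, 42, 61, 66, 70, 90] → [1, 19, 27, 34, 42, 61, 66, 70, 90, 104]
So `new_list[-1]` = 104

Answer: 104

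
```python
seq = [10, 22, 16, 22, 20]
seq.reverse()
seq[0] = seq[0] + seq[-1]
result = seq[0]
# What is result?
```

Trace:
`seq = [10, 22, 16, 22, 20]` → seq = [10, 22, 16, 22, 20]
`seq.reverse()` → seq = [20, 22, 16, 22, 10]
`seq[0] = seq[0] + seq[-1]` → seq = [30, 22, 16, 22, 10]
`result = seq[0]` → result = 30
So result = 30

Answer: 30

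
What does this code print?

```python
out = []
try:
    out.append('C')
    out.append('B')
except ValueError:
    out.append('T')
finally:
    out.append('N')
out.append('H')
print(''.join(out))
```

Execution trace: 'C' (try body) → 'B' (try body, no exception) → 'N' (finally) → 'H' (after the try/except). Output: CBNH

Answer: CBNH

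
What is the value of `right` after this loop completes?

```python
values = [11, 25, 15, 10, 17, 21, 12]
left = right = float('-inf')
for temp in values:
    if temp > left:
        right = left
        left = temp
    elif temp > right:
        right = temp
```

Second largest (with repeats) in [11, 25, 15, 10, 17, 21, 12]
`right` takes the values: -inf → 11 → 15 → 17 → 21

Answer: 21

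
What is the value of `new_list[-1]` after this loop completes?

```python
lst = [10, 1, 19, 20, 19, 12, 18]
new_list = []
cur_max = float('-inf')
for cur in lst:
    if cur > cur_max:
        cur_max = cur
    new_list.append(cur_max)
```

Running max ends at 20
`new_list` takes the values: [] → [10] → [10, 10] → [10, 10, 19] → [10, 10, 19, 20] → [10, 10, 19, 20, 20] → [10, 10, 19, 20, 20, 20] → [10, 10, 19, 20, 20, 20, 20]
So `new_list[-1]` = 20

Answer: 20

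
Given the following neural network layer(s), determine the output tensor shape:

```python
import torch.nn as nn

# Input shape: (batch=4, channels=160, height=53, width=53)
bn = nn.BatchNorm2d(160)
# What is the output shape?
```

Input: (4, 160, 53, 53) -> Output: (4, 160, 53, 53)

Answer: (4, 160, 53, 53)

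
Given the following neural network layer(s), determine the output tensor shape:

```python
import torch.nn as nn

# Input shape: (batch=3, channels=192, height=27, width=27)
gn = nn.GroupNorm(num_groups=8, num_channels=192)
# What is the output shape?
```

Input: (3, 192, 27, 27) -> Output: (3, 192, 27, 27)

Answer: (3, 192, 27, 27)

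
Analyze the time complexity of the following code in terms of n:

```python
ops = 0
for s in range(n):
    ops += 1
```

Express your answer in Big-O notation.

Each loop level contributes: n. Multiplying the contributions gives O(n).

Answer: O(n)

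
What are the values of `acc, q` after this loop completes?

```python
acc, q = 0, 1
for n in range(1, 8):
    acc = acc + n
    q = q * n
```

Sum and factorial of 1 to 7
`acc, q` takes the values: (0, 1) → (1, 1) → (3, 1) → (3, 2) → (6, 2) → (6, 6) → (10, 6) → (10, 24) → (15, 24) → (15, 120) → (21, 120) → (21, 720) → (28, 720) → (28, 5040)

Answer: 28, 5040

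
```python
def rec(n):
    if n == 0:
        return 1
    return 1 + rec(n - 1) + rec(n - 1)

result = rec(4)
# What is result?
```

rec(n) = 1 + 2·rec(n-1), rec(0)=1. Closed form: (1+1)·2^4 - 1 = 31.

Answer: 31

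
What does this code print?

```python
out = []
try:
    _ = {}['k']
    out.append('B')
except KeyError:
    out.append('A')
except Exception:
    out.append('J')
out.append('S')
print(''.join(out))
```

Execution trace: 'A' (except KeyError) → 'S' (after the try/except). Output: AS

Answer: AS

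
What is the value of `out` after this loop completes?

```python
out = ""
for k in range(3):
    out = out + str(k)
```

Concatenate digits 0 to 2
`out` takes the values: "" → "0" → "01" → "012"

Answer: "012"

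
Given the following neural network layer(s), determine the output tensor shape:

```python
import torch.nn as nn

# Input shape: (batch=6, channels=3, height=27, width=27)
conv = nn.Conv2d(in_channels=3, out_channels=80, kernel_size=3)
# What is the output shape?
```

Input: (6, 3, 27, 27) -> Output: (6, 80, 25, 25)

Answer: (6, 80, 25, 25)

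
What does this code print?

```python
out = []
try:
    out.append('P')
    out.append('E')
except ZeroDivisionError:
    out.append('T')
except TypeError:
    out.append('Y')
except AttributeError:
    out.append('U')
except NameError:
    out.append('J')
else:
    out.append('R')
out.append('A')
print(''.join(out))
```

Execution trace: 'P' (try body) → 'E' (try body, no exception) → 'R' (else) → 'A' (after the try/except). Output: PERA

Answer: PERA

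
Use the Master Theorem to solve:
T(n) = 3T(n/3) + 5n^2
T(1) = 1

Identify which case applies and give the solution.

a=3, b=3, f(n)=5n^2. log_3(3) = 1. Since c=2 > 1 and the regularity condition holds (3(n/3)^2 = (3/3^2)n^2 with 3/3^2 < 1), Case 3 applies: T(n) = Θ(f(n)) = O(n^2).

Answer: O(n^2) - Case 3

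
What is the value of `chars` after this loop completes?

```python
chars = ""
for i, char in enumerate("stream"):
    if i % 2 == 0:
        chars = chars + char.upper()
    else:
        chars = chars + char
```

Uppercase even positions in 'stream'
`chars` takes the values: "" → "S" → "St" → "StR" → "StRe" → "StReA" → "StReAm"

Answer: "StReAm"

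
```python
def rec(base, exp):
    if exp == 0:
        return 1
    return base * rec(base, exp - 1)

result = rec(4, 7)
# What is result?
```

rec(4, 7) = 4 * 4 * 4 * 4 * 4 * 4 * 4 = 16384

Answer: 16384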